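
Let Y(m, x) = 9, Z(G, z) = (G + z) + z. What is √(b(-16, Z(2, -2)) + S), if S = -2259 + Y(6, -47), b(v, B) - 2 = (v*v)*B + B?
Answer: I*√2762 ≈ 52.555*I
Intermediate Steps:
Z(G, z) = G + 2*z
b(v, B) = 2 + B + B*v² (b(v, B) = 2 + ((v*v)*B + B) = 2 + (v²*B + B) = 2 + (B*v² + B) = 2 + (B + B*v²) = 2 + B + B*v²)
S = -2250 (S = -2259 + 9 = -2250)
√(b(-16, Z(2, -2)) + S) = √((2 + (2 + 2*(-2)) + (2 + 2*(-2))*(-16)²) - 2250) = √((2 + (2 - 4) + (2 - 4)*256) - 2250) = √((2 - 2 - 2*256) - 2250) = √((2 - 2 - 512) - 2250) = √(-512 - 2250) = √(-2762) = I*√2762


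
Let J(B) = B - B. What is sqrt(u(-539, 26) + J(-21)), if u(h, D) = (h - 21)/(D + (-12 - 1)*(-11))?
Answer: 4*I*sqrt(35)/13 ≈ 1.8203*I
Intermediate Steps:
J(B) = 0
u(h, D) = (-21 + h)/(143 + D) (u(h, D) = (-21 + h)/(D - 13*(-11)) = (-21 + h)/(D + 143) = (-21 + h)/(143 + D))
sqrt(u(-539, 26) + J(-21)) = sqrt((-21 - 539)/(143 + 26) + 0) = sqrt(-560/169 + 0) = sqrt(-560/169) = 4*I*sqrt(35)/13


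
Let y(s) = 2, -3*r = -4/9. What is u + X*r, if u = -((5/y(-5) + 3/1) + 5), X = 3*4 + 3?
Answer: -149/18 ≈ -8.2778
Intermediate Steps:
X = 15 (X = 12 + 3 = 15)
r = 4/27 (r = -(-4)/(3*9) = -⅓*(-4/9) = 4/27 ≈ 0.14815)
u = -21/2 (u = -((5/2 + 3/1) + 5) = -((5*(½) + 3*1) + 5) = -((5/2 + 3) + 5) = -(11/2 + 5) = -1*21/2 = -21/2 ≈ -10.500)
u + X*r = -21/2 + 15*(4/27) = -21/2 + 20/9 = -149/18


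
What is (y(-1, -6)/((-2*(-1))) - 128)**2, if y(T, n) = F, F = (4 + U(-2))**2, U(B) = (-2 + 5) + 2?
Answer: 30625/4 ≈ 7656.3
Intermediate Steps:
U(B) = 5 (U(B) = 3 + 2 = 5)
F = 81 (F = (4 + 5)**2 = 9**2 = 81)
y(T, n) = 81
(y(-1, -6)/((-2*(-1))) - 128)**2 = (81/((-2*(-1))) - 128)**2 = (81/2 - 128)**2 = (-175/2)**2 = 30625/4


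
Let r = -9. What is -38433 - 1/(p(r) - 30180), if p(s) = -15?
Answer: -1160484434/30195 ≈ -38433.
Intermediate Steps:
-38433 - 1/(p(r) - 30180) = -38433 - 1/(-15 - 30180) = -38433 - 1/(-30195) = -38433 - 1*(-1/30195) = -38433 + 1/30195 = -1160484434/30195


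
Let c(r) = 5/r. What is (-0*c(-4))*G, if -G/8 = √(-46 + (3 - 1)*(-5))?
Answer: 0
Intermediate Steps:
G = -16*I*√14 (G = -8*√(-46 + (3 - 1)*(-5)) = -8*√(-46 + 2*(-5)) = -8*√(-46 - 10) = -16*I*√14 ≈ -59.867*I)
(-0*c(-4))*G = (-0*5/(-4))*(-16*I*√14) = (-0*5*(-¼))*(-16*I*√14) = (-0*(-5)/4)*(-16*I*√14) = (-51*0)*(-16*I*√14) = 0*(-16*I*√14) = 0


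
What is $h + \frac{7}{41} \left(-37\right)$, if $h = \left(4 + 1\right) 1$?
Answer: $- \frac{54}{41} \approx -1.3171$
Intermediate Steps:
$h = 5$ ($h = 5 \cdot 1 = 5$)
$h + \frac{7}{41} \left(-37\right) = 5 + \frac{7}{41} \left(-37\right) = 5 - \frac{259}{41} = - \frac{54}{41}$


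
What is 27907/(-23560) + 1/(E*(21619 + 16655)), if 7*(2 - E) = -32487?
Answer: -2479623198757/2093378823960 ≈ -1.1845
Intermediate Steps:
E = 4643 (E = 2 - 1/7*(-32487) = 2 + 4641 = 4643)
27907/(-23560) + 1/(E*(21619 + 16655)) = 27907/(-23560) + 1/(4643*(21619 + 16655)) = 27907*(-1/23560) + (1/4643)/38274 = -27907/23560 + (1/4643)*(1/38274) = -27907/23560 + 1/177706182 = -2479623198757/2093378823960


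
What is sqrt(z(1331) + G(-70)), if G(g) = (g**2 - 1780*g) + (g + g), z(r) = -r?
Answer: sqrt(128029) ≈ 357.81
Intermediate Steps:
G(g) = g**2 - 1778*g (G(g) = (g**2 - 1780*g) + 2*g = g**2 - 1778*g)
sqrt(z(1331) + G(-70)) = sqrt(-1*1331 - 70*(-1778 - 70)) = sqrt(-1331 - 70*(-1848)) = sqrt(-1331 + 129360) = sqrt(128029)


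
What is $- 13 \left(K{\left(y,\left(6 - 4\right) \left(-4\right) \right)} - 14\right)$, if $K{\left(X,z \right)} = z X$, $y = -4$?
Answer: $-234$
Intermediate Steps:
$K{\left(X,z \right)} = X z$
$- 13 \left(K{\left(y,\left(6 - 4\right) \left(-4\right) \right)} - 14\right) = - 13 \left(- 4 \left(6 - 4\right) \left(-4\right) - 14\right) = - 13 \left(- 4 \cdot 2 \left(-4\right) - 14\right) = - 13 \left(\left(-4\right) \left(-8\right) - 14\right) = - 13 \left(32 - 14\right) = \left(-13\right) 18 = -234$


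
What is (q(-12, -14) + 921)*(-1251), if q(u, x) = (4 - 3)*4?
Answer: -1157175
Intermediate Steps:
q(u, x) = 4 (q(u, x) = 1*4 = 4)
(q(-12, -14) + 921)*(-1251) = (4 + 921)*(-1251) = 925*(-1251) = -1157175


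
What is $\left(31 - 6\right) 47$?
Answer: $1175$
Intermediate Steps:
$\left(31 - 6\right) 47 = 25 \cdot 47 = 1175$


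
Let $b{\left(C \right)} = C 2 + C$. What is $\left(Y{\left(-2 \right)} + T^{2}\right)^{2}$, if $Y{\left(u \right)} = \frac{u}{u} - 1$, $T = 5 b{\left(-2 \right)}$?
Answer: $810000$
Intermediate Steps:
$b{\left(C \right)} = 3 C$ ($b{\left(C \right)} = 2 C + C = 3 C$)
$T = -30$ ($T = 5 \cdot 3 \left(-2\right) = 5 \left(-6\right) = -30$)
$Y{\left(u \right)} = 0$ ($Y{\left(u \right)} = 1 - 1 = 0$)
$\left(Y{\left(-2 \right)} + T^{2}\right)^{2} = \left(0 + \left(-30\right)^{2}\right)^{2} = \left(0 + 900\right)^{2} = 900^{2} = 810000$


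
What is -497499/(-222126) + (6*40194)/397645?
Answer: 83798928173/29442431090 ≈ 2.8462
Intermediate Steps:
-497499/(-222126) + (6*40194)/397645 = -497499*(-1/222126) + 241164*(1/397645) = 165833/74042 + 241164/397645 = 83798928173/29442431090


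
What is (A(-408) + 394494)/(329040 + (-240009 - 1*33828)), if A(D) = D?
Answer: 131362/18401 ≈ 7.1388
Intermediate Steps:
(A(-408) + 394494)/(329040 + (-240009 - 1*33828)) = (-408 + 394494)/(329040 + (-240009 - 1*33828)) = 394086/(329040 + (-240009 - 33828)) = 394086/(329040 - 273837) = 394086/55203 = 394086*(1/55203) = 131362/18401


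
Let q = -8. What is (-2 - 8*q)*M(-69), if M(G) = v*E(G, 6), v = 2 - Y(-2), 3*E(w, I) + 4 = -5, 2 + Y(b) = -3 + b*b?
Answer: -558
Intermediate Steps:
Y(b) = -5 + b² (Y(b) = -2 + (-3 + b*b) = -2 + (-3 + b²) = -5 + b²)
E(w, I) = -3 (E(w, I) = -4/3 + (⅓)*(-5) = -4/3 - 5/3 = -3)
v = 3 (v = 2 - (-5 + (-2)²) = 2 - (-5 + 4) = 2 - 1*(-1) = 2 + 1 = 3)
M(G) = -9 (M(G) = 3*(-3) = -9)
(-2 - 8*q)*M(-69) = (-2 - 8*(-8))*(-9) = (-2 + 64)*(-9) = 62*(-9) = -558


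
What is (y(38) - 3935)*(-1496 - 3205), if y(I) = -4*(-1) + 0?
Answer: 18479631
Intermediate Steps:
y(I) = 4 (y(I) = 4 + 0 = 4)
(y(38) - 3935)*(-1496 - 3205) = (4 - 3935)*(-1496 - 3205) = -3931*(-4701) = 18479631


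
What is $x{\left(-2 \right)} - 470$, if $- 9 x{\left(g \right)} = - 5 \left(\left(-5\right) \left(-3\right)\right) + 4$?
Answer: $- \frac{4159}{9} \approx -462.11$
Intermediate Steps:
$x{\left(g \right)} = \frac{71}{9}$ ($x{\left(g \right)} = - \frac{- 5 \left(\left(-5\right) \left(-3\right)\right) + 4}{9} = - \frac{\left(-5\right) 15 + 4}{9} = - \frac{-75 + 4}{9} = \left(- \frac{1}{9}\right) \left(-71\right) = \frac{71}{9}$)
$x{\left(-2 \right)} - 470 = \frac{71}{9} - 470 = - \frac{4159}{9}$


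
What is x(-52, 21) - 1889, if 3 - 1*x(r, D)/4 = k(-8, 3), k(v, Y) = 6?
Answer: -1901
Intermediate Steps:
x(r, D) = -12 (x(r, D) = 12 - 4*6 = 12 - 24 = -12)
x(-52, 21) - 1889 = -12 - 1889 = -1901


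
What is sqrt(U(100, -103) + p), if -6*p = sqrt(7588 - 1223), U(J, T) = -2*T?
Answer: sqrt(7416 - 6*sqrt(6365))/6 ≈ 13.882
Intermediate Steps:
p = -sqrt(6365)/6 (p = -sqrt(7588 - 1223)/6 = -sqrt(6365)/6 ≈ -13.297)
sqrt(U(100, -103) + p) = sqrt(-2*(-103) - sqrt(6365)/6) = sqrt(206 - sqrt(6365)/6)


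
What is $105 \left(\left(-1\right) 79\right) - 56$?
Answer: $-8351$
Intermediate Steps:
$105 \left(\left(-1\right) 79\right) - 56 = 105 \left(-79\right) - 56 = -8295 - 56 = -8351$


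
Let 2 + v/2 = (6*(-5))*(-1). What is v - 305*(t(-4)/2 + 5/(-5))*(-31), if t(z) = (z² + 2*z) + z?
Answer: 9511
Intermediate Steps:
t(z) = z² + 3*z
v = 56 (v = -4 + 2*((6*(-5))*(-1)) = -4 + 2*(-30*(-1)) = -4 + 2*30 = -4 + 60 = 56)
v - 305*(t(-4)/2 + 5/(-5))*(-31) = 56 - 305*(-4*(3 - 4)/2 + 5/(-5))*(-31) = 56 - 305*(-4*(-1)*(½) + 5*(-⅕))*(-31) = 56 - 305*(4*(½) - 1)*(-31) = 56 - 305*(2 - 1)*(-31) = 56 - 305*(-31) = 56 + 9455 = 9511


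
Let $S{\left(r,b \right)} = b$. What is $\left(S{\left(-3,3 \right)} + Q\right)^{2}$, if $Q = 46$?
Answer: $2401$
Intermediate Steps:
$\left(S{\left(-3,3 \right)} + Q\right)^{2} = \left(3 + 46\right)^{2} = 49^{2} = 2401$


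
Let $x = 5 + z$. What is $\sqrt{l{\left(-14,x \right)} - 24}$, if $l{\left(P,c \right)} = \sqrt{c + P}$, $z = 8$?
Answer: $\sqrt{-24 + i} \approx 0.102 + 4.9 i$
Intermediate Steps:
$x = 13$ ($x = 5 + 8 = 13$)
$l{\left(P,c \right)} = \sqrt{P + c}$
$\sqrt{l{\left(-14,x \right)} - 24} = \sqrt{\sqrt{-14 + 13} - 24} = \sqrt{\sqrt{-1} - 24} = \sqrt{i - 24} = \sqrt{-24 + i}$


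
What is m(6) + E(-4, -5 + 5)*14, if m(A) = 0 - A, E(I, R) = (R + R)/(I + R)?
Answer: -6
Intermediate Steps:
E(I, R) = 2*R/(I + R) (E(I, R) = (2*R)/(I + R) = 2*R/(I + R))
m(A) = -A
m(6) + E(-4, -5 + 5)*14 = -1*6 + (2*(-5 + 5)/(-4 + (-5 + 5)))*14 = -6 + (2*0/(-4 + 0))*14 = -6 + (2*0/(-4))*14 = -6 + (2*0*(-¼))*14 = -6 + 0*14 = -6 + 0 = -6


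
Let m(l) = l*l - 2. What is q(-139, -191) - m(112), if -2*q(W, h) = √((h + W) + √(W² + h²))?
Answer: -12542 - I*√(330 - √55802)/2 ≈ -12542.0 - 4.8419*I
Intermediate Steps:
q(W, h) = -√(W + h + √(W² + h²))/2 (q(W, h) = -√((h + W) + √(W² + h²))/2 = -√((W + h) + √(W² + h²))/2 = -√(W + h + √(W² + h²))/2)
m(l) = -2 + l² (m(l) = l² - 2 = -2 + l²)
q(-139, -191) - m(112) = -√(-139 - 191 + √((-139)² + (-191)²))/2 - (-2 + 112²) = -√(-139 - 191 + √(19321 + 36481))/2 - (-2 + 12544) = -√(-139 - 191 + √55802)/2 - 1*12542 = -√(-330 + √55802)/2 - 12542 = -12542 - √(-330 + √55802)/2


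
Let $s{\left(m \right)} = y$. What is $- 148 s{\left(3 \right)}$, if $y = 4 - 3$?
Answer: $-148$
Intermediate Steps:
$y = 1$
$s{\left(m \right)} = 1$
$- 148 s{\left(3 \right)} = \left(-148\right) 1 = -148$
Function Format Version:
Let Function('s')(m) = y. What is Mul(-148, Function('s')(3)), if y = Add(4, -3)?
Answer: -148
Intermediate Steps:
y = 1
Function('s')(m) = 1
Mul(-148, Function('s')(3)) = Mul(-148, 1) = -148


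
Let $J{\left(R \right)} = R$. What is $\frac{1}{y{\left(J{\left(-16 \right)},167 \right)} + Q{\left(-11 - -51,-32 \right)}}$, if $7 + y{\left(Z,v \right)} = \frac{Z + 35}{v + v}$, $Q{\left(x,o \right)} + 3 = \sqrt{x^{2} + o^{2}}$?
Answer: $\frac{27054}{6870583} + \frac{892448 \sqrt{41}}{281693903} \approx 0.024224$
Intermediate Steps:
$Q{\left(x,o \right)} = -3 + \sqrt{o^{2} + x^{2}}$ ($Q{\left(x,o \right)} = -3 + \sqrt{x^{2} + o^{2}} = -3 + \sqrt{o^{2} + x^{2}}$)
$y{\left(Z,v \right)} = -7 + \frac{35 + Z}{2 v}$ ($y{\left(Z,v \right)} = -7 + \frac{Z + 35}{v + v} = -7 + \frac{35 + Z}{2 v}$)
$\frac{1}{y{\left(J{\left(-16 \right)},167 \right)} + Q{\left(-11 - -51,-32 \right)}} = \frac{1}{\frac{35 - 16 - 2338}{2 \cdot 167} - \left(3 - \sqrt{\left(-32\right)^{2} + \left(-11 - -51\right)^{2}}\right)} = \frac{1}{\frac{1}{2} \cdot \frac{1}{167} \left(35 - 16 - 2338\right) - \left(3 - \sqrt{1024 + \left(-11 + 51\right)^{2}}\right)} = \frac{1}{\frac{1}{2} \cdot \frac{1}{167} \left(-2319\right) - \left(3 - \sqrt{1024 + 40^{2}}\right)} = \frac{1}{- \frac{2319}{334} - \left(3 - \sqrt{1024 + 1600}\right)} = \frac{1}{- \frac{2319}{334} - \left(3 - \sqrt{2624}\right)} = \frac{1}{- \frac{2319}{334} - \left(3 - 8 \sqrt{41}\right)} = \frac{1}{- \frac{3321}{334} + 8 \sqrt{41}}$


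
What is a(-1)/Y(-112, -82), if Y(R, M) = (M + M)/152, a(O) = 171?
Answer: -6498/41 ≈ -158.49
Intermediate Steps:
Y(R, M) = M/76 (Y(R, M) = (2*M)*(1/152) = M/76)
a(-1)/Y(-112, -82) = 171/(((1/76)*(-82))) = 171/(-41/38) = 171*(-38/41) = -6498/41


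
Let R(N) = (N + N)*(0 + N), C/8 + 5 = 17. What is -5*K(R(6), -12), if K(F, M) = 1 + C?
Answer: -485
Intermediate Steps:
C = 96 (C = -40 + 8*17 = -40 + 136 = 96)
R(N) = 2*N² (R(N) = (2*N)*N = 2*N²)
K(F, M) = 97 (K(F, M) = 1 + 96 = 97)
-5*K(R(6), -12) = -5*97 = -485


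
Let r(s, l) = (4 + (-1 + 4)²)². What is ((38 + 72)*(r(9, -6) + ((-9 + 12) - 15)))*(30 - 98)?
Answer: -1174360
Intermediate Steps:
r(s, l) = 169 (r(s, l) = (4 + 3²)² = (4 + 9)² = 13² = 169)
((38 + 72)*(r(9, -6) + ((-9 + 12) - 15)))*(30 - 98) = ((38 + 72)*(169 + ((-9 + 12) - 15)))*(30 - 98) = (110*(169 + (3 - 15)))*(-68) = (110*(169 - 12))*(-68) = (110*157)*(-68) = 17270*(-68) = -1174360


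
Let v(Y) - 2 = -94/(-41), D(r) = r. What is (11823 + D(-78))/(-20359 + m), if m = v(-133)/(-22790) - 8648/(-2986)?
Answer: -8192397475575/14198833126669 ≈ -0.57698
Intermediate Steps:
v(Y) = 176/41 (v(Y) = 2 - 94/(-41) = 2 - 94*(-1/41) = 2 + 94/41 = 176/41)
m = 2020019796/697522135 (m = (176/41)/(-22790) - 8648/(-2986) = (176/41)*(-1/22790) - 8648*(-1/2986) = -88/467195 + 4324/1493 = 2020019796/697522135 ≈ 2.8960)
(11823 + D(-78))/(-20359 + m) = (11823 - 78)/(-20359 + 2020019796/697522135) = 11745/(-14198833126669/697522135) = 11745*(-697522135/14198833126669) = -8192397475575/14198833126669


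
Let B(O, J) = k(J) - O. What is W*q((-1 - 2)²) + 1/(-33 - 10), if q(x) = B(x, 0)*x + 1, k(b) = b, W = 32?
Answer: -110081/43 ≈ -2560.0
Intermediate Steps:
B(O, J) = J - O
q(x) = 1 - x² (q(x) = (0 - x)*x + 1 = (-x)*x + 1 = -x² + 1 = 1 - x²)
W*q((-1 - 2)²) + 1/(-33 - 10) = 32*(1 - ((-1 - 2)²)²) + 1/(-33 - 10) = 32*(1 - ((-3)²)²) + 1/(-43) = 32*(1 - 1*9²) - 1/43 = 32*(1 - 1*81) - 1/43 = 32*(1 - 81) - 1/43 = 32*(-80) - 1/43 = -2560 - 1/43 = -110081/43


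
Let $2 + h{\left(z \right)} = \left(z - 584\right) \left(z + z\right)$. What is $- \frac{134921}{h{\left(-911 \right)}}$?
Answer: $- \frac{134921}{2723888} \approx -0.049533$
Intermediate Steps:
$h{\left(z \right)} = -2 + 2 z \left(-584 + z\right)$ ($h{\left(z \right)} = -2 + \left(z - 584\right) \left(z + z\right) = -2 + \left(-584 + z\right) 2 z = -2 + 2 z \left(-584 + z\right)$)
$- \frac{134921}{h{\left(-911 \right)}} = - \frac{134921}{-2 - -1064048 + 2 \left(-911\right)^{2}} = - \frac{134921}{-2 + 1064048 + 2 \cdot 829921} = - \frac{134921}{-2 + 1064048 + 1659842} = - \frac{134921}{2723888}$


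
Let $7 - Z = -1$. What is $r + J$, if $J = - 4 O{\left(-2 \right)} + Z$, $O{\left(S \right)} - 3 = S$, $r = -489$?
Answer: $-485$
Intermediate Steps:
$O{\left(S \right)} = 3 + S$
$Z = 8$ ($Z = 7 - -1 = 7 + 1 = 8$)
$J = 4$ ($J = - 4 \left(3 - 2\right) + 8 = \left(-4\right) 1 + 8 = -4 + 8 = 4$)
$r + J = -489 + 4 = -485$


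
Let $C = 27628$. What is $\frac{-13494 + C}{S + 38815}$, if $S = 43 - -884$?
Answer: $\frac{7067}{19871} \approx 0.35564$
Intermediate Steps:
$S = 927$ ($S = 43 + 884 = 927$)
$\frac{-13494 + C}{S + 38815} = \frac{-13494 + 27628}{927 + 38815} = \frac{14134}{39742} = 14134 \cdot \frac{1}{39742} = \frac{7067}{19871}$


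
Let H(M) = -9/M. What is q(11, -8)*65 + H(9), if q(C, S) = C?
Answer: 714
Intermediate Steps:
q(11, -8)*65 + H(9) = 11*65 - 9/9 = 715 - 9*⅑ = 715 - 1 = 714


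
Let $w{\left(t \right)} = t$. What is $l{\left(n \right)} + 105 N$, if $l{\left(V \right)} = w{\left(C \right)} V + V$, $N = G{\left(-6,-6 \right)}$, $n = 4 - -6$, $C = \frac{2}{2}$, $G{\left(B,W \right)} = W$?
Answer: $-610$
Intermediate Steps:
$C = 1$ ($C = 2 \cdot \frac{1}{2} = 1$)
$n = 10$ ($n = 4 + 6 = 10$)
$N = -6$
$l{\left(V \right)} = 2 V$ ($l{\left(V \right)} = 1 V + V = V + V = 2 V$)
$l{\left(n \right)} + 105 N = 2 \cdot 10 + 105 \left(-6\right) = 20 - 630 = -610$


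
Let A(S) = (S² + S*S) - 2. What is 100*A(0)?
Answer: -200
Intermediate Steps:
A(S) = -2 + 2*S² (A(S) = (S² + S²) - 2 = 2*S² - 2 = -2 + 2*S²)
100*A(0) = 100*(-2 + 2*0²) = 100*(-2 + 2*0) = 100*(-2 + 0) = 100*(-2) = -200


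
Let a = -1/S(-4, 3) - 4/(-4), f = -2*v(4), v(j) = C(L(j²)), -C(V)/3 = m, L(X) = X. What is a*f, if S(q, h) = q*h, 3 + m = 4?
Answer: 13/2 ≈ 6.5000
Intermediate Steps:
m = 1 (m = -3 + 4 = 1)
C(V) = -3 (C(V) = -3*1 = -3)
v(j) = -3
S(q, h) = h*q
f = 6 (f = -2*(-3) = 6)
a = 13/12 (a = -1/(3*(-4)) - 4/(-4) = -1/(-12) - 4*(-¼) = -1*(-1/12) + 1 = 1/12 + 1 = 13/12 ≈ 1.0833)
a*f = (13/12)*6 = 13/2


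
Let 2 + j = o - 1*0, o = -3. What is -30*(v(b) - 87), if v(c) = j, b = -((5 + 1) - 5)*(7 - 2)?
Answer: 2760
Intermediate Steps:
b = -5 (b = -(6 - 5)*5 = -5 ≈ -5.0000)
j = -5 (j = -2 + (-3 - 1*0) = -2 + (-3 + 0) = -2 - 3 = -5)
v(c) = -5
-30*(v(b) - 87) = -30*(-5 - 87) = -30*(-92) = 2760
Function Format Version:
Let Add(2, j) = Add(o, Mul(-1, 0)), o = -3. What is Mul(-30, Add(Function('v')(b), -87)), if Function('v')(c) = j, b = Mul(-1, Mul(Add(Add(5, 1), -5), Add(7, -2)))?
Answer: 2760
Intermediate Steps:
b = -5 (b = Mul(-1, Mul(Add(6, -5), 5)) = Mul(-1, Mul(1, 5)) = Mul(-1, 5) = -5)
j = -5 (j = Add(-2, Add(-3, Mul(-1, 0))) = Add(-2, Add(-3, 0)) = Add(-2, -3) = -5)
Function('v')(c) = -5
Mul(-30, Add(Function('v')(b), -87)) = Mul(-30, Add(-5, -87)) = Mul(-30, -92) = 2760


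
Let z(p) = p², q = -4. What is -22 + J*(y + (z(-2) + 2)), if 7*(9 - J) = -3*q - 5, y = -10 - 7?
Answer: -110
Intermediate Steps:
y = -17
J = 8 (J = 9 - (-3*(-4) - 5)/7 = 9 - (12 - 5)/7 = 9 - ⅐*7 = 9 - 1 = 8)
-22 + J*(y + (z(-2) + 2)) = -22 + 8*(-17 + ((-2)² + 2)) = -22 + 8*(-17 + (4 + 2)) = -22 + 8*(-17 + 6) = -22 + 8*(-11) = -22 - 88 = -110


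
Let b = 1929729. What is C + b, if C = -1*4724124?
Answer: -2794395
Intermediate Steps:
C = -4724124
C + b = -4724124 + 1929729 = -2794395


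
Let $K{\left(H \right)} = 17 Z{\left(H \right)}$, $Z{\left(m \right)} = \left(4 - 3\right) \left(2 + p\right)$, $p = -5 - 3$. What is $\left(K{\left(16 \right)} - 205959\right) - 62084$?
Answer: $-268145$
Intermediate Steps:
$p = -8$ ($p = -5 - 3 = -8$)
$Z{\left(m \right)} = -6$ ($Z{\left(m \right)} = \left(4 - 3\right) \left(2 - 8\right) = 1 \left(-6\right) = -6$)
$K{\left(H \right)} = -102$ ($K{\left(H \right)} = 17 \left(-6\right) = -102$)
$\left(K{\left(16 \right)} - 205959\right) - 62084 = \left(-102 - 205959\right) - 62084 = -206061 - 62084 = -268145$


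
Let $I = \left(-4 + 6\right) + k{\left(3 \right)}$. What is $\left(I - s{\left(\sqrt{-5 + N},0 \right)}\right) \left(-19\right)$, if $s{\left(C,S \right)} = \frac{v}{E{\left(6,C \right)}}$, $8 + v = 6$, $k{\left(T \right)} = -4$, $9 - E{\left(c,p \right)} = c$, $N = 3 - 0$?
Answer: $\frac{76}{3} \approx 25.333$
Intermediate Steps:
$N = 3$ ($N = 3 + 0 = 3$)
$E{\left(c,p \right)} = 9 - c$
$v = -2$ ($v = -8 + 6 = -2$)
$I = -2$ ($I = \left(-4 + 6\right) - 4 = 2 - 4 = -2$)
$s{\left(C,S \right)} = - \frac{2}{3}$ ($s{\left(C,S \right)} = - \frac{2}{9 - 6} = - \frac{2}{3}$)
$\left(I - s{\left(\sqrt{-5 + N},0 \right)}\right) \left(-19\right) = \left(-2 - - \frac{2}{3}\right) \left(-19\right) = \left(-2 + \frac{2}{3}\right) \left(-19\right) = \left(- \frac{4}{3}\right) \left(-19\right) = \frac{76}{3}$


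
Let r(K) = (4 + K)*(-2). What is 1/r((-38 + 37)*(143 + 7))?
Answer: 1/292 ≈ 0.0034247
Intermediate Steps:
r(K) = -8 - 2*K
1/r((-38 + 37)*(143 + 7)) = 1/(-8 - 2*(-38 + 37)*(143 + 7)) = 1/(-8 - (-2)*150) = 1/(-8 - 2*(-150)) = 1/(-8 + 300) = 1/292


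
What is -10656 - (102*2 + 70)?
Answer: -10930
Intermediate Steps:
-10656 - (102*2 + 70) = -10656 - (204 + 70) = -10656 - 1*274 = -10656 - 274 = -10930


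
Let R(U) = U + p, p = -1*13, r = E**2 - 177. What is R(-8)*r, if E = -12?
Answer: 693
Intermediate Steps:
r = -33 (r = (-12)**2 - 177 = 144 - 177 = -33)
p = -13
R(U) = -13 + U (R(U) = U - 13 = -13 + U)
R(-8)*r = (-13 - 8)*(-33) = -21*(-33) = 693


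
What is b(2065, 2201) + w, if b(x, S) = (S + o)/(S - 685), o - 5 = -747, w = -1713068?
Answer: -2597009629/1516 ≈ -1.7131e+6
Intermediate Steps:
o = -742 (o = 5 - 747 = -742)
b(x, S) = (-742 + S)/(-685 + S) (b(x, S) = (S - 742)/(S - 685) = (-742 + S)/(-685 + S))
b(2065, 2201) + w = (-742 + 2201)/(-685 + 2201) - 1713068 = 1459/1516 - 1713068 = -2597009629/1516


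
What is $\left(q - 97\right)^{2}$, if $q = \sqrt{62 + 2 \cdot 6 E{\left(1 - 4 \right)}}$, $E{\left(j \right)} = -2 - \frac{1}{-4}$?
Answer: $\left(97 - \sqrt{41}\right)^{2} \approx 8207.8$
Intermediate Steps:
$E{\left(j \right)} = - \frac{7}{4}$ ($E{\left(j \right)} = -2 - - \frac{1}{4} = -2 + \frac{1}{4} = - \frac{7}{4}$)
$q = \sqrt{41}$ ($q = \sqrt{62 + 2 \cdot 6 \left(- \frac{7}{4}\right)} = \sqrt{62 + 12 \left(- \frac{7}{4}\right)} = \sqrt{62 - 21} = \sqrt{41} \approx 6.4031$)
$\left(q - 97\right)^{2} = \left(\sqrt{41} - 97\right)^{2} = \left(-97 + \sqrt{41}\right)^{2}$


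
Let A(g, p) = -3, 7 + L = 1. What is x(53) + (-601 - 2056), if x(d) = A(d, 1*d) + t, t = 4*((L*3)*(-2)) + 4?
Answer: -2512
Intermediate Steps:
L = -6 (L = -7 + 1 = -6)
t = 148 (t = 4*(-6*3*(-2)) + 4 = 4*(-18*(-2)) + 4 = 4*36 + 4 = 144 + 4 = 148)
x(d) = 145 (x(d) = -3 + 148 = 145)
x(53) + (-601 - 2056) = 145 + (-601 - 2056) = 145 - 2657 = -2512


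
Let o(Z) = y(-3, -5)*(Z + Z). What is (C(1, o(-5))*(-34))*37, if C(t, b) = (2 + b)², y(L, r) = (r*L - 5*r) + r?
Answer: -152348832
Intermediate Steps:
y(L, r) = -4*r + L*r (y(L, r) = (L*r - 5*r) + r = (-5*r + L*r) + r = -4*r + L*r)
o(Z) = 70*Z (o(Z) = (-5*(-4 - 3))*(Z + Z) = (-5*(-7))*(2*Z) = 35*(2*Z) = 70*Z)
(C(1, o(-5))*(-34))*37 = ((2 + 70*(-5))²*(-34))*37 = ((2 - 350)²*(-34))*37 = ((-348)²*(-34))*37 = (121104*(-34))*37 = -4117536*37 = -152348832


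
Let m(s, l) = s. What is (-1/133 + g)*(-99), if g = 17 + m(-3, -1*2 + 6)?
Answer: -184239/133 ≈ -1385.3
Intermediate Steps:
g = 14 (g = 17 - 3 = 14)
(-1/133 + g)*(-99) = (-1/133 + 14)*(-99) = (1861/133)*(-99) = -184239/133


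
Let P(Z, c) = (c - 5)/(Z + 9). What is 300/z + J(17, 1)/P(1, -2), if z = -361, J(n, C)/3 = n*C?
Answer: -186210/2527 ≈ -73.688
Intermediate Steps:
J(n, C) = 3*C*n (J(n, C) = 3*(n*C) = 3*(C*n) = 3*C*n)
P(Z, c) = (-5 + c)/(9 + Z)
300/z + J(17, 1)/P(1, -2) = 300/(-361) + (3*1*17)/(((-5 - 2)/(9 + 1))) = 300*(-1/361) + 51/((-7/10)) = -300/361 + 51/(((⅒)*(-7))) = -300/361 + 51/(-7/10) = -300/361 + 51*(-10/7) = -300/361 - 510/7 = -186210/2527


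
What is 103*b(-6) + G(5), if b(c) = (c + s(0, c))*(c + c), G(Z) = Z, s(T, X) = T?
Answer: 7421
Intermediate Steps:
b(c) = 2*c² (b(c) = (c + 0)*(c + c) = c*(2*c) = 2*c²)
103*b(-6) + G(5) = 103*(2*(-6)²) + 5 = 103*(2*36) + 5 = 103*72 + 5 = 7416 + 5 = 7421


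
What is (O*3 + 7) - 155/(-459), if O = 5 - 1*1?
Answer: 8876/459 ≈ 19.338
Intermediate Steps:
O = 4 (O = 5 - 1 = 4)
(O*3 + 7) - 155/(-459) = (4*3 + 7) - 155/(-459) = (12 + 7) - 155*(-1)/459 = 19 - 1*(-155/459) = 19 + 155/459 = 8876/459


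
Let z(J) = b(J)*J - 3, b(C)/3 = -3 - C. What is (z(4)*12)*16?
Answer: -16704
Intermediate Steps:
b(C) = -9 - 3*C (b(C) = 3*(-3 - C) = -9 - 3*C)
z(J) = -3 + J*(-9 - 3*J) (z(J) = (-9 - 3*J)*J - 3 = J*(-9 - 3*J) - 3 = -3 + J*(-9 - 3*J))
(z(4)*12)*16 = ((-3 - 3*4*(3 + 4))*12)*16 = ((-3 - 3*4*7)*12)*16 = ((-3 - 84)*12)*16 = -87*12*16 = -1044*16 = -16704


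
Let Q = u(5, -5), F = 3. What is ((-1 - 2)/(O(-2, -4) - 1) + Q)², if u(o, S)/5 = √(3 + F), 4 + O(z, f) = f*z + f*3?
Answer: 1351/9 + 10*√6/3 ≈ 158.28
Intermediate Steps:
O(z, f) = -4 + 3*f + f*z (O(z, f) = -4 + (f*z + f*3) = -4 + (f*z + 3*f) = -4 + (3*f + f*z) = -4 + 3*f + f*z)
u(o, S) = 5*√6 (u(o, S) = 5*√(3 + 3) = 5*√6)
Q = 5*√6 ≈ 12.247
((-1 - 2)/(O(-2, -4) - 1) + Q)² = ((-1 - 2)/((-4 + 3*(-4) - 4*(-2)) - 1) + 5*√6)² = (-3/((-4 - 12 + 8) - 1) + 5*√6)² = (-3/(-8 - 1) + 5*√6)² = (-3/(-9) + 5*√6)² = (-3*(-⅑) + 5*√6)² = (⅓ + 5*√6)²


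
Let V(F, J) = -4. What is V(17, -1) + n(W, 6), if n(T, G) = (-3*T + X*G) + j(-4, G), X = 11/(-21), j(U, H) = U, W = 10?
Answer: -288/7 ≈ -41.143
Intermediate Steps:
X = -11/21 (X = 11*(-1/21) = -11/21 ≈ -0.52381)
n(T, G) = -4 - 3*T - 11*G/21 (n(T, G) = (-3*T - 11*G/21) - 4 = -4 - 3*T - 11*G/21)
V(17, -1) + n(W, 6) = -4 + (-4 - 3*10 - 11/21*6) = -4 + (-4 - 30 - 22/7) = -4 - 260/7 = -288/7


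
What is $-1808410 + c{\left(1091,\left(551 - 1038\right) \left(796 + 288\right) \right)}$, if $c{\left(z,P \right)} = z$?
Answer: $-1807319$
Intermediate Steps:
$-1808410 + c{\left(1091,\left(551 - 1038\right) \left(796 + 288\right) \right)} = -1808410 + 1091 = -1807319$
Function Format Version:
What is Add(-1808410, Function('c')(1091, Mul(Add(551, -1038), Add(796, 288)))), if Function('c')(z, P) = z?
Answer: -1807319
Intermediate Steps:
Add(-1808410, Function('c')(1091, Mul(Add(551, -1038), Add(796, 288)))) = Add(-1808410, 1091) = -1807319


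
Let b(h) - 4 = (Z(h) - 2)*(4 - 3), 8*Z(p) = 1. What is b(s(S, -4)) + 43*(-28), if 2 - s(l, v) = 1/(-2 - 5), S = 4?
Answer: -9615/8 ≈ -1201.9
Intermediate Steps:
Z(p) = 1/8 (Z(p) = (1/8)*1 = 1/8)
s(l, v) = 15/7 (s(l, v) = 2 - 1/(-2 - 5) = 2 - 1/(-7) = 2 - 1*(-1/7) = 2 + 1/7 = 15/7)
b(h) = 17/8 (b(h) = 4 + (1/8 - 2)*(4 - 3) = 4 - 15/8*1 = 4 - 15/8 = 17/8)
b(s(S, -4)) + 43*(-28) = 17/8 + 43*(-28) = 17/8 - 1204 = -9615/8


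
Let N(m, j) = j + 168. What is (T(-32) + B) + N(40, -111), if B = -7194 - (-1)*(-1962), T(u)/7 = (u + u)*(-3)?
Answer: -7755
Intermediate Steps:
N(m, j) = 168 + j
T(u) = -42*u (T(u) = 7*((u + u)*(-3)) = 7*((2*u)*(-3)) = 7*(-6*u) = -42*u)
B = -9156 (B = -7194 - 1*1962 = -7194 - 1962 = -9156)
(T(-32) + B) + N(40, -111) = (-42*(-32) - 9156) + (168 - 111) = (1344 - 9156) + 57 = -7812 + 57 = -7755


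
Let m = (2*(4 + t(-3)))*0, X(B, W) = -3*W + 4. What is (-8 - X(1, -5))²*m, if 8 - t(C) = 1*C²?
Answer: 0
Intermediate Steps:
t(C) = 8 - C²
X(B, W) = 4 - 3*W
m = 0 (m = (2*(4 + (8 - 1*(-3)²)))*0 = (2*(4 + (8 - 1*9)))*0 = (2*(4 + (8 - 9)))*0 = (2*(4 - 1))*0 = (2*3)*0 = 6*0 = 0)
(-8 - X(1, -5))²*m = (-8 - (4 - 3*(-5)))²*0 = (-8 - (4 + 15))²*0 = (-8 - 1*19)²*0 = (-8 - 19)²*0 = (-27)²*0 = 729*0 = 0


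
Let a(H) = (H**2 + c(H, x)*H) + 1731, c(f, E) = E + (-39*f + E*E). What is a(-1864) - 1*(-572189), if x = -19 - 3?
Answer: -132318096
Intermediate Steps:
x = -22
c(f, E) = E + E**2 - 39*f (c(f, E) = E + (-39*f + E**2) = E + (E**2 - 39*f) = E + E**2 - 39*f)
a(H) = 1731 + H**2 + H*(462 - 39*H) (a(H) = (H**2 + (-22 + (-22)**2 - 39*H)*H) + 1731 = (H**2 + (-22 + 484 - 39*H)*H) + 1731 = (H**2 + (462 - 39*H)*H) + 1731 = (H**2 + H*(462 - 39*H)) + 1731 = 1731 + H**2 + H*(462 - 39*H))
a(-1864) - 1*(-572189) = (1731 - 38*(-1864)**2 + 462*(-1864)) - 1*(-572189) = (1731 - 38*3474496 - 861168) + 572189 = (1731 - 132030848 - 861168) + 572189 = -132890285 + 572189 = -132318096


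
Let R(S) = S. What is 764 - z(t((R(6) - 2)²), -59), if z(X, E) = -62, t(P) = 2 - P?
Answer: 826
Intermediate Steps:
764 - z(t((R(6) - 2)²), -59) = 764 - 1*(-62) = 764 + 62 = 826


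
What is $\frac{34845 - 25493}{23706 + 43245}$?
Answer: $\frac{9352}{66951} \approx 0.13968$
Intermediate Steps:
$\frac{34845 - 25493}{23706 + 43245} = \frac{9352}{66951}$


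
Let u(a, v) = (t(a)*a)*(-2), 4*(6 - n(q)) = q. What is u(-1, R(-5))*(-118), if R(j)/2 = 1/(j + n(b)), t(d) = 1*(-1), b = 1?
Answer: 236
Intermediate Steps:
t(d) = -1
n(q) = 6 - q/4
R(j) = 2/(23/4 + j) (R(j) = 2/(j + (6 - 1/4*1)) = 2/(j + (6 - 1/4)) = 2/(j + 23/4) = 2/(23/4 + j))
u(a, v) = 2*a (u(a, v) = -a*(-2) = 2*a)
u(-1, R(-5))*(-118) = (2*(-1))*(-118) = -2*(-118) = 236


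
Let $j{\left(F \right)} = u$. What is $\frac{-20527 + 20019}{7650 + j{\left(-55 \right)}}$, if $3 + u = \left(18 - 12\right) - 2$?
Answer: $- \frac{508}{7651} \approx -0.066397$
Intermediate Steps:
$u = 1$ ($u = -3 + \left(\left(18 - 12\right) - 2\right) = -3 + \left(6 - 2\right) = -3 + 4 = 1$)
$j{\left(F \right)} = 1$
$\frac{-20527 + 20019}{7650 + j{\left(-55 \right)}} = \frac{-20527 + 20019}{7650 + 1} = - \frac{508}{7651}$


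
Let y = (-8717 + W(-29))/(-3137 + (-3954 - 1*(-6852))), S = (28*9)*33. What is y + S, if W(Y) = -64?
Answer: 1996305/239 ≈ 8352.7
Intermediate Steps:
S = 8316 (S = 252*33 = 8316)
y = 8781/239 (y = (-8717 - 64)/(-3137 + (-3954 - 1*(-6852))) = -8781/(-3137 + (-3954 + 6852)) = -8781/(-3137 + 2898) = -8781/(-239) = -8781*(-1/239) = 8781/239 ≈ 36.741)
y + S = 8781/239 + 8316 = 1996305/239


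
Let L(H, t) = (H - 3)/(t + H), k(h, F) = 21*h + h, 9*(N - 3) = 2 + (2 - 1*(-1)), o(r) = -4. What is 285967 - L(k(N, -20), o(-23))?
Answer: 191025279/668 ≈ 2.8597e+5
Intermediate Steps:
N = 32/9 (N = 3 + (2 + (2 - 1*(-1)))/9 = 3 + (2 + (2 + 1))/9 = 3 + (2 + 3)/9 = 3 + (⅑)*5 = 3 + 5/9 = 32/9 ≈ 3.5556)
k(h, F) = 22*h
L(H, t) = (-3 + H)/(H + t)
285967 - L(k(N, -20), o(-23)) = 285967 - (-3 + 22*(32/9))/(22*(32/9) - 4) = 285967 - (-3 + 704/9)/(704/9 - 4) = 285967 - 677/(668/9*9) = 285967 - 9*677/(668*9) = 285967 - 1*677/668 = 285967 - 677/668 = 191025279/668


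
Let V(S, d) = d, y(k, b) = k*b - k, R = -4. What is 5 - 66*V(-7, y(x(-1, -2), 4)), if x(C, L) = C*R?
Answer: -787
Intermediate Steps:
x(C, L) = -4*C (x(C, L) = C*(-4) = -4*C)
y(k, b) = -k + b*k (y(k, b) = b*k - k = -k + b*k)
5 - 66*V(-7, y(x(-1, -2), 4)) = 5 - 66*(-4*(-1))*(-1 + 4) = 5 - 264*3 = 5 - 66*12 = 5 - 792 = -787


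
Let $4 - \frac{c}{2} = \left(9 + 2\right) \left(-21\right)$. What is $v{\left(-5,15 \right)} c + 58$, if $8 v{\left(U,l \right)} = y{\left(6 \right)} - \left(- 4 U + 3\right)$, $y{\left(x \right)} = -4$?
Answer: $- \frac{6113}{4} \approx -1528.3$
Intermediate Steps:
$c = 470$ ($c = 8 - 2 \left(9 + 2\right) \left(-21\right) = 8 - 2 \cdot 11 \left(-21\right) = 8 - -462 = 8 + 462 = 470$)
$v{\left(U,l \right)} = - \frac{7}{8} + \frac{U}{2}$ ($v{\left(U,l \right)} = \frac{-4 - \left(- 4 U + 3\right)}{8} = \frac{-4 - \left(3 - 4 U\right)}{8} = \frac{-4 + \left(-3 + 4 U\right)}{8} = \frac{-7 + 4 U}{8} = - \frac{7}{8} + \frac{U}{2}$)
$v{\left(-5,15 \right)} c + 58 = \left(- \frac{7}{8} + \frac{1}{2} \left(-5\right)\right) 470 + 58 = \left(- \frac{7}{8} - \frac{5}{2}\right) 470 + 58 = \left(- \frac{27}{8}\right) 470 + 58 = - \frac{6345}{4} + 58 = - \frac{6113}{4}$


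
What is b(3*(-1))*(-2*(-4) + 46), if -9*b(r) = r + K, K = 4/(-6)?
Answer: 22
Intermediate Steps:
K = -⅔ (K = 4*(-⅙) = -⅔ ≈ -0.66667)
b(r) = 2/27 - r/9 (b(r) = -(r - ⅔)/9 = -(-⅔ + r)/9 = 2/27 - r/9)
b(3*(-1))*(-2*(-4) + 46) = (2/27 - (-1)/3)*(-2*(-4) + 46) = (2/27 - ⅑*(-3))*(8 + 46) = (2/27 + ⅓)*54 = (11/27)*54 = 22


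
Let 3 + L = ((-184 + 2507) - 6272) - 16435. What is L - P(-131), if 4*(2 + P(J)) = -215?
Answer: -81325/4 ≈ -20331.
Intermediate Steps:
L = -20387 (L = -3 + (((-184 + 2507) - 6272) - 16435) = -3 + ((2323 - 6272) - 16435) = -3 + (-3949 - 16435) = -3 - 20384 = -20387)
P(J) = -223/4 (P(J) = -2 + (¼)*(-215) = -2 - 215/4 = -223/4)
L - P(-131) = -20387 - 1*(-223/4) = -20387 + 223/4 = -81325/4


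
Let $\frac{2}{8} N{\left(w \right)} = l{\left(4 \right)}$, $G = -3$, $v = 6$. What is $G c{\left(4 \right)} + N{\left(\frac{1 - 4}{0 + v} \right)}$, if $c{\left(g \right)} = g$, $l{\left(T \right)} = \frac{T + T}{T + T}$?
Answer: $-8$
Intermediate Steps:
$l{\left(T \right)} = 1$ ($l{\left(T \right)} = \frac{2 T}{2 T} = 2 T \frac{1}{2 T} = 1$)
$N{\left(w \right)} = 4$ ($N{\left(w \right)} = 4 \cdot 1 = 4$)
$G c{\left(4 \right)} + N{\left(\frac{1 - 4}{0 + v} \right)} = \left(-3\right) 4 + 4 = -12 + 4 = -8$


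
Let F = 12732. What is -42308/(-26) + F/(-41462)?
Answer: 438460816/269503 ≈ 1626.9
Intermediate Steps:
-42308/(-26) + F/(-41462) = -42308/(-26) + 12732/(-41462) = -42308*(-1/26) + 12732*(-1/41462) = 21154/13 - 6366/20731 = 438460816/269503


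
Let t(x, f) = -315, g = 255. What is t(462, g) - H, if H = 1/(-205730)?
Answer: -64804949/205730 ≈ -315.00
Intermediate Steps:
H = -1/205730 ≈ -4.8607e-6
t(462, g) - H = -315 - 1*(-1/205730) = -315 + 1/205730 = -64804949/205730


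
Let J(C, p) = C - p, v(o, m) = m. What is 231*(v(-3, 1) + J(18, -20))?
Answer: 9009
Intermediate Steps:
231*(v(-3, 1) + J(18, -20)) = 231*(1 + (18 - 1*(-20))) = 231*(1 + (18 + 20)) = 231*(1 + 38) = 231*39 = 9009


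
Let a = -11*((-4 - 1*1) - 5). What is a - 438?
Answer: -328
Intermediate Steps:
a = 110 (a = -11*((-4 - 1) - 5) = -11*(-5 - 5) = -11*(-10) = 110)
a - 438 = 110 - 438 = -328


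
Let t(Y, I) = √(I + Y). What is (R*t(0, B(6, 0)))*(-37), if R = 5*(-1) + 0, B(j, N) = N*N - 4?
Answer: 370*I ≈ 370.0*I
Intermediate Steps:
B(j, N) = -4 + N² (B(j, N) = N² - 4 = -4 + N²)
R = -5 (R = -5 + 0 = -5)
(R*t(0, B(6, 0)))*(-37) = -5*√((-4 + 0²) + 0)*(-37) = -5*√((-4 + 0) + 0)*(-37) = -5*√(-4 + 0)*(-37) = -10*I*(-37) = 370*I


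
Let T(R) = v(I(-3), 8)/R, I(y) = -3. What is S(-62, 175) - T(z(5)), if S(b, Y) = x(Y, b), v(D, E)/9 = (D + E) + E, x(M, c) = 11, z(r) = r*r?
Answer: 158/25 ≈ 6.3200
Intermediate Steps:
z(r) = r²
v(D, E) = 9*D + 18*E (v(D, E) = 9*((D + E) + E) = 9*(D + 2*E) = 9*D + 18*E)
S(b, Y) = 11
T(R) = 117/R (T(R) = (9*(-3) + 18*8)/R = (-27 + 144)/R = 117/R)
S(-62, 175) - T(z(5)) = 11 - 117/(5²) = 11 - 117/25 = 158/25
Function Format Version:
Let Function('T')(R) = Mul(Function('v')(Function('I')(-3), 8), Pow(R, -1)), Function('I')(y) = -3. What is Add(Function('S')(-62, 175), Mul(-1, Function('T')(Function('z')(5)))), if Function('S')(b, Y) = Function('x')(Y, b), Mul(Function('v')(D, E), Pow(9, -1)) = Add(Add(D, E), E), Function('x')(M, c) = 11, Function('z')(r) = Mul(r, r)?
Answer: Rational(158, 25) ≈ 6.3200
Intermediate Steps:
Function('z')(r) = Pow(r, 2)
Function('v')(D, E) = Add(Mul(9, D), Mul(18, E)) (Function('v')(D, E) = Mul(9, Add(Add(D, E), E)) = Mul(9, Add(D, Mul(2, E))) = Add(Mul(9, D), Mul(18, E)))
Function('S')(b, Y) = 11
Function('T')(R) = Mul(117, Pow(R, -1)) (Function('T')(R) = Mul(Add(Mul(9, -3), Mul(18, 8)), Pow(R, -1)) = Mul(Add(-27, 144), Pow(R, -1)) = Mul(117, Pow(R, -1)))
Add(Function('S')(-62, 175), Mul(-1, Function('T')(Function('z')(5)))) = Add(11, Mul(-1, Mul(117, Pow(Pow(5, 2), -1)))) = Add(11, Mul(-1, Mul(117, Pow(25, -1)))) = Add(11, Mul(-1, Mul(117, Rational(1, 25)))) = Add(11, Mul(-1, Rational(117, 25))) = Add(11, Rational(-117, 25)) = Rational(158, 25)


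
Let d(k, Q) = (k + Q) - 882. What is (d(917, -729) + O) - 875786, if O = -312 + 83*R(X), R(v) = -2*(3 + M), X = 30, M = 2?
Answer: -877622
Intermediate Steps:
R(v) = -10 (R(v) = -2*(3 + 2) = -2*5 = -10)
O = -1142 (O = -312 + 83*(-10) = -312 - 830 = -1142)
d(k, Q) = -882 + Q + k (d(k, Q) = (Q + k) - 882 = -882 + Q + k)
(d(917, -729) + O) - 875786 = ((-882 - 729 + 917) - 1142) - 875786 = (-694 - 1142) - 875786 = -1836 - 875786 = -877622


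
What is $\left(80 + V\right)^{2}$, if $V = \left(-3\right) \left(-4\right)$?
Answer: $8464$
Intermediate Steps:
$V = 12$
$\left(80 + V\right)^{2} = \left(80 + 12\right)^{2} = 92^{2} = 8464$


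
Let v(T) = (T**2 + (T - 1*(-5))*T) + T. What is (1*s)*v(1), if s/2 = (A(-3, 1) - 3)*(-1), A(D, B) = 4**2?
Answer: -208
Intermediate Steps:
A(D, B) = 16
s = -26 (s = 2*((16 - 3)*(-1)) = 2*(13*(-1)) = 2*(-13) = -26)
v(T) = T + T**2 + T*(5 + T) (v(T) = (T**2 + (T + 5)*T) + T = (T**2 + (5 + T)*T) + T = (T**2 + T*(5 + T)) + T = T + T**2 + T*(5 + T))
(1*s)*v(1) = (1*(-26))*(2*1*(3 + 1)) = -52*4 = -26*8 = -208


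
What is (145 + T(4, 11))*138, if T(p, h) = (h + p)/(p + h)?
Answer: 20148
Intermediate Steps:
T(p, h) = 1 (T(p, h) = (h + p)/(h + p) = 1)
(145 + T(4, 11))*138 = (145 + 1)*138 = 146*138 = 20148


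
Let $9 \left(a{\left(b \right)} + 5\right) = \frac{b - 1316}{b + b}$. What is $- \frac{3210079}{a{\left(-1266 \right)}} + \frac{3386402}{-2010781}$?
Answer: $\frac{73545413676721448}{111958275299} \approx 6.569 \cdot 10^{5}$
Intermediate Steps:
$a{\left(b \right)} = -5 + \frac{-1316 + b}{18 b}$ ($a{\left(b \right)} = -5 + \frac{\left(b - 1316\right) \frac{1}{b + b}}{9} = -5 + \frac{\left(-1316 + b\right) \frac{1}{2 b}}{9} = -5 + \frac{\frac{1}{2} \frac{1}{b} \left(-1316 + b\right)}{9} = -5 + \frac{-1316 + b}{18 b}$)
$- \frac{3210079}{a{\left(-1266 \right)}} + \frac{3386402}{-2010781} = - \frac{3210079}{\frac{1}{18} \frac{1}{-1266} \left(-1316 - -112674\right)} + \frac{3386402}{-2010781} = - \frac{3210079}{\frac{1}{18} \left(- \frac{1}{1266}\right) \left(-1316 + 112674\right)} + 3386402 \left(- \frac{1}{2010781}\right) = - \frac{3210079}{\frac{1}{18} \left(- \frac{1}{1266}\right) 111358} - \frac{3386402}{2010781} = - \frac{3210079}{- \frac{55679}{11394}} - \frac{3386402}{2010781} = \left(-3210079\right) \left(- \frac{11394}{55679}\right) - \frac{3386402}{2010781} = \frac{36575640126}{55679} - \frac{3386402}{2010781} = \frac{73545413676721448}{111958275299}$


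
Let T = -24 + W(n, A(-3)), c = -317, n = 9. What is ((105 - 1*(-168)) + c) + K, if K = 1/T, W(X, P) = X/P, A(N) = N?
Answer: -1189/27 ≈ -44.037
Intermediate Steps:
T = -27 (T = -24 + 9/(-3) = -24 + 9*(-⅓) = -24 - 3 = -27)
K = -1/27 (K = 1/(-27) = -1/27 ≈ -0.037037)
((105 - 1*(-168)) + c) + K = ((105 - 1*(-168)) - 317) - 1/27 = ((105 + 168) - 317) - 1/27 = (273 - 317) - 1/27 = -44 - 1/27 = -1189/27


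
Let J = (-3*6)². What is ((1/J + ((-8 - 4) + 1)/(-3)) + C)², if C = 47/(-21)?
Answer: 10543009/5143824 ≈ 2.0496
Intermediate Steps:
J = 324 (J = (-18)² = 324)
C = -47/21 (C = 47*(-1/21) = -47/21 ≈ -2.2381)
((1/J + ((-8 - 4) + 1)/(-3)) + C)² = ((1/324 + ((-8 - 4) + 1)/(-3)) - 47/21)² = ((1*(1/324) + (-12 + 1)*(-⅓)) - 47/21)² = ((1/324 - 11*(-⅓)) - 47/21)² = ((1/324 + 11/3) - 47/21)² = (1189/324 - 47/21)² = (3247/2268)² = 10543009/5143824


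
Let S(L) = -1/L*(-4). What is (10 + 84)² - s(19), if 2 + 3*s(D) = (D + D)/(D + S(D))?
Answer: 9675428/1095 ≈ 8836.0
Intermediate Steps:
S(L) = 4/L
s(D) = -⅔ + 2*D/(3*(D + 4/D)) (s(D) = -⅔ + ((D + D)/(D + 4/D))/3 = -⅔ + ((2*D)/(D + 4/D))/3 = -⅔ + (2*D/(D + 4/D))/3 = -⅔ + 2*D/(3*(D + 4/D)))
(10 + 84)² - s(19) = (10 + 84)² - (-8)/(12 + 3*19²) = 94² - (-8)/(12 + 3*361) = 8836 - (-8)/(12 + 1083) = 8836 - (-8)/1095 = 8836 - 1*(-8/1095) = 8836 + 8/1095 = 9675428/1095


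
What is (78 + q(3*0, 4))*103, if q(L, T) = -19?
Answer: 6077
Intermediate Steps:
(78 + q(3*0, 4))*103 = (78 - 19)*103 = 59*103 = 6077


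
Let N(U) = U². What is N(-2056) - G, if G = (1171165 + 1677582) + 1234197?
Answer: 144192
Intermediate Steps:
G = 4082944 (G = 2848747 + 1234197 = 4082944)
N(-2056) - G = (-2056)² - 1*4082944 = 4227136 - 4082944 = 144192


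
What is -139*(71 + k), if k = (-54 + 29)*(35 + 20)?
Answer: 181256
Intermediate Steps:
k = -1375 (k = -25*55 = -1375)
-139*(71 + k) = -139*(71 - 1375) = -139*(-1304) = 181256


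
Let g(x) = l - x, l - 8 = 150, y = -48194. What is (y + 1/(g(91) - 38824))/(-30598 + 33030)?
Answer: -1867854859/94257024 ≈ -19.817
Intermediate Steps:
l = 158 (l = 8 + 150 = 158)
g(x) = 158 - x
(y + 1/(g(91) - 38824))/(-30598 + 33030) = (-48194 + 1/((158 - 1*91) - 38824))/(-30598 + 33030) = (-48194 + 1/((158 - 91) - 38824))/2432 = (-48194 + 1/(67 - 38824))*(1/2432) = (-48194 + 1/(-38757))*(1/2432) = (-48194 - 1/38757)*(1/2432) = -1867854859/38757*1/2432 = -1867854859/94257024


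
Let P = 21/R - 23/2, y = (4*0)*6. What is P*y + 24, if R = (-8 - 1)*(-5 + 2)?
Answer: 24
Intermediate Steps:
R = 27 (R = -9*(-3) = 27)
y = 0 (y = 0*6 = 0)
P = -193/18 (P = 21/27 - 23/2 = 21*(1/27) - 23*1/2 = 7/9 - 23/2 = -193/18 ≈ -10.722)
P*y + 24 = -193/18*0 + 24 = 0 + 24 = 24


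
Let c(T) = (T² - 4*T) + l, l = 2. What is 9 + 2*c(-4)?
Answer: 77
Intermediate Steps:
c(T) = 2 + T² - 4*T (c(T) = (T² - 4*T) + 2 = 2 + T² - 4*T)
9 + 2*c(-4) = 9 + 2*(2 + (-4)² - 4*(-4)) = 9 + 2*(2 + 16 + 16) = 9 + 2*34 = 9 + 68 = 77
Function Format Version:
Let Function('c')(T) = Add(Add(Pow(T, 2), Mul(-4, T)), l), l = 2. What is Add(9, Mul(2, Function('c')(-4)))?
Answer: 77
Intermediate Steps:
Function('c')(T) = Add(2, Pow(T, 2), Mul(-4, T)) (Function('c')(T) = Add(Add(Pow(T, 2), Mul(-4, T)), 2) = Add(2, Pow(T, 2), Mul(-4, T)))
Add(9, Mul(2, Function('c')(-4))) = Add(9, Mul(2, Add(2, Pow(-4, 2), Mul(-4, -4)))) = Add(9, Mul(2, Add(2, 16, 16))) = Add(9, Mul(2, 34)) = Add(9, 68) = 77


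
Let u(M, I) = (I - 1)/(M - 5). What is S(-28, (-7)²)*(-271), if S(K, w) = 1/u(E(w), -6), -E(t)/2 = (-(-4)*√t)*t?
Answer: -744979/7 ≈ -1.0643e+5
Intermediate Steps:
E(t) = -8*t^(3/2) (E(t) = -2*(-(-4)*√t)*t = -2*4*√t*t = -8*t^(3/2))
u(M, I) = (-1 + I)/(-5 + M)
S(K, w) = 5/7 + 8*w^(3/2)/7 (S(K, w) = 1/((-1 - 6)/(-5 - 8*w^(3/2))) = 1/(-7/(-5 - 8*w^(3/2))) = 5/7 + 8*w^(3/2)/7)
S(-28, (-7)²)*(-271) = (5/7 + 8*((-7)²)^(3/2)/7)*(-271) = (5/7 + 8*49^(3/2)/7)*(-271) = (5/7 + (8/7)*343)*(-271) = (5/7 + 392)*(-271) = (2749/7)*(-271) = -744979/7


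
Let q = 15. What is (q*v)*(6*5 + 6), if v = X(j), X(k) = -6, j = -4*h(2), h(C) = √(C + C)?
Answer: -3240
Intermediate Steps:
h(C) = √2*√C (h(C) = √(2*C) = √2*√C)
j = -8 (j = -4*√2*√2 = -4*2 = -8)
v = -6
(q*v)*(6*5 + 6) = (15*(-6))*(6*5 + 6) = -90*(30 + 6) = -90*36 = -3240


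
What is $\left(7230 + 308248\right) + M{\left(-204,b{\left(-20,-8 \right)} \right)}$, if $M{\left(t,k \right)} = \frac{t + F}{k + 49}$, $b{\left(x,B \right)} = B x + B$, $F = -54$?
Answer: $\frac{21136940}{67} \approx 3.1548 \cdot 10^{5}$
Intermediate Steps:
$b{\left(x,B \right)} = B + B x$
$M{\left(t,k \right)} = \frac{-54 + t}{49 + k}$ ($M{\left(t,k \right)} = \frac{t - 54}{k + 49} = \frac{-54 + t}{49 + k}$)
$\left(7230 + 308248\right) + M{\left(-204,b{\left(-20,-8 \right)} \right)} = \left(7230 + 308248\right) + \frac{-54 - 204}{49 - 8 \left(1 - 20\right)} = 315478 + \frac{1}{49 - -152} \left(-258\right) = 315478 + \frac{1}{49 + 152} \left(-258\right) = 315478 + \frac{1}{201} \left(-258\right) = 315478 - \frac{86}{67} = \frac{21136940}{67}$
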